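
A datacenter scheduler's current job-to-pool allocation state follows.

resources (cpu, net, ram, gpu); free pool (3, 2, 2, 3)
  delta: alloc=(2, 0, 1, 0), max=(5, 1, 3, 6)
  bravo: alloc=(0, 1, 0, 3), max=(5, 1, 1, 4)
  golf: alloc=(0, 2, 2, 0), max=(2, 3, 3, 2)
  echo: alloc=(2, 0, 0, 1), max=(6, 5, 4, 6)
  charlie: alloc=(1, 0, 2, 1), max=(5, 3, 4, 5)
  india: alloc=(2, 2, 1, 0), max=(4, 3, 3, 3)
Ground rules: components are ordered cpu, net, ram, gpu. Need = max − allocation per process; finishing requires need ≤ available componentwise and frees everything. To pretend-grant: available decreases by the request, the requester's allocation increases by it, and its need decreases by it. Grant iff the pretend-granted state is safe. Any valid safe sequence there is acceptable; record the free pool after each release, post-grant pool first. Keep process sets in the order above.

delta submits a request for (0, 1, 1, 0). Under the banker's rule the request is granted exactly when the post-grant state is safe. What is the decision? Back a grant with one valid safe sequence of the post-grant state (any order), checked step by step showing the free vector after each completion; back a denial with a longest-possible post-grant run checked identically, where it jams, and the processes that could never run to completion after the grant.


GRANT: granting preserves safety; a valid post-grant sequence is golf, india, bravo, delta, charlie, echo.
Key observation: granting shrinks the pool to (3, 1, 1, 3), yet golf still fits and the chain goes through.
Step-by-step check of the post-grant state:
  pool = (3, 1, 1, 3)
  run golf (needs (2, 1, 1, 2), free (3, 1, 1, 3)); after release of (0, 2, 2, 0) the pool is (3, 3, 3, 3)
  run india (needs (2, 1, 2, 3), free (3, 3, 3, 3)); after release of (2, 2, 1, 0) the pool is (5, 5, 4, 3)
  run bravo (needs (5, 0, 1, 1), free (5, 5, 4, 3)); after release of (0, 1, 0, 3) the pool is (5, 6, 4, 6)
  run delta (needs (3, 0, 1, 6), free (5, 6, 4, 6)); after release of (2, 1, 2, 0) the pool is (7, 7, 6, 6)
  run charlie (needs (4, 3, 2, 4), free (7, 7, 6, 6)); after release of (1, 0, 2, 1) the pool is (8, 7, 8, 7)
  run echo (needs (4, 5, 4, 5), free (8, 7, 8, 7)); after release of (2, 0, 0, 1) the pool is (10, 7, 8, 8)


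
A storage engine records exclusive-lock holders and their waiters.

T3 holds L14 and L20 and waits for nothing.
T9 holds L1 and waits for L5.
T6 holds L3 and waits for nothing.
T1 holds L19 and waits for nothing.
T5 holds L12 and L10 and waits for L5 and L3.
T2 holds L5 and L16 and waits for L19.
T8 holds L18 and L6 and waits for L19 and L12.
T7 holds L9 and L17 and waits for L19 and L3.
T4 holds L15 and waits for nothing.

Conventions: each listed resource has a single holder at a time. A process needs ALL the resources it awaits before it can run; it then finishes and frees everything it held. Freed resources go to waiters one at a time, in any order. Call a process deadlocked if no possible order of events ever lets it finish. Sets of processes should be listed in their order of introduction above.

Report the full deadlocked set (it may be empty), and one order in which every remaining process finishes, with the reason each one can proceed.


Nothing here is deadlocked.
Key observation: the wait graph is acyclic; completion cascades from the unblocked processes through everyone else.
One completion order for the rest: T1, T4, T6, T2, T5, T9, T7, T3, T8.
Verifying each step:
  run T1 (it waits on nothing); releases L19
  run T4 (it waits on nothing); releases L15
  run T6 (it waits on nothing); releases L3
  T2: everything it awaited (L19) is free; runs, freeing L5 and L16
  T5: everything it awaited (L5 and L3) is free; runs, freeing L12 and L10
  T9: everything it awaited (L5) is free; runs, freeing L1
  T7: everything it awaited (L19 and L3) is free; runs, freeing L9 and L17
  run T3 (it waits on nothing); releases L14 and L20
  T8: everything it awaited (L19 and L12) is free; runs, freeing L18 and L6


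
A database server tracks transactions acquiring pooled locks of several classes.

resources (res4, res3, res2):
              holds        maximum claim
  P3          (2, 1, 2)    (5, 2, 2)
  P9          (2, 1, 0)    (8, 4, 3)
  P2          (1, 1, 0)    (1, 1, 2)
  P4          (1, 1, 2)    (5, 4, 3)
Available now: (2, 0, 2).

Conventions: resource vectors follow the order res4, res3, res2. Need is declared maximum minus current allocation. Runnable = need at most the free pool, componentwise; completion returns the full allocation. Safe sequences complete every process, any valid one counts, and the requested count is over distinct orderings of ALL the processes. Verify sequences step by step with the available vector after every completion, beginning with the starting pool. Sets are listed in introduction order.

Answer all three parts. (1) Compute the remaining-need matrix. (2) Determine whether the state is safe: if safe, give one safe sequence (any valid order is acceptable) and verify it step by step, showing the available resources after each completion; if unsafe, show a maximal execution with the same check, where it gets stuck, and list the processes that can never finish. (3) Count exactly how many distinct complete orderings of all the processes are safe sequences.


(1) Outstanding need per process (order res4, res3, res2):
  P3: (3, 1, 0)
  P9: (6, 3, 3)
  P2: (0, 0, 2)
  P4: (4, 3, 1)
(2) The state is UNSAFE.
Key observation: the wall is res3: completing P2, P3 brings the pool only to (5, 2, 4), and all the rest need more.
The run P2, P3 cannot be extended any further. Verifying each step:
  pool = (2, 0, 2)
  P2 needs (0, 0, 2) <= (2, 0, 2) -> finishes; pool += (1, 1, 0) = (3, 1, 2)
  P3 needs (3, 1, 0) <= (3, 1, 2) -> finishes; pool += (2, 1, 2) = (5, 2, 4)
  P9 cannot run: need (6, 3, 3) vs free (5, 2, 4) (insufficient res4 and res3)
  P4 cannot run: need (4, 3, 1) vs free (5, 2, 4) (insufficient res3)
Never able to finish: P9 and P4.
(3) Exactly 0 of the possible complete orderings are safe sequences.


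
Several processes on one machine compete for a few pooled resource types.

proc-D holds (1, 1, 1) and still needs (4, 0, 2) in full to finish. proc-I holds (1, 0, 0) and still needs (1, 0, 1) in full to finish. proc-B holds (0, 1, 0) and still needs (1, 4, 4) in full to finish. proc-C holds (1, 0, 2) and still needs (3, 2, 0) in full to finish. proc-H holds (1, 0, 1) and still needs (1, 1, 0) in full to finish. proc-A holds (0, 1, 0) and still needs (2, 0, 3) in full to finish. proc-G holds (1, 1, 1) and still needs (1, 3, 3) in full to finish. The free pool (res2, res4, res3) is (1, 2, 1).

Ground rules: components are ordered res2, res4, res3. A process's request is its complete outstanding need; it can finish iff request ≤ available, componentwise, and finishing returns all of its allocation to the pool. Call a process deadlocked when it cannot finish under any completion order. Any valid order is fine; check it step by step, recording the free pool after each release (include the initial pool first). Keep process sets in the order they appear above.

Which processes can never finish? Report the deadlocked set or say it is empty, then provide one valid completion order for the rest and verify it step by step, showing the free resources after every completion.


The deadlocked set is empty.
Key observation: the pool covers proc-H at once, and every later process fits after earlier releases.
A valid finishing order for the others: proc-H, proc-I, proc-C, proc-D, proc-A, proc-G, proc-B. Verifying each step:
  pool = (1, 2, 1)
  run proc-H (needs (1, 1, 0), free (1, 2, 1)); after release of (1, 0, 1) the pool is (2, 2, 2)
  run proc-I (needs (1, 0, 1), free (2, 2, 2)); after release of (1, 0, 0) the pool is (3, 2, 2)
  run proc-C (needs (3, 2, 0), free (3, 2, 2)); after release of (1, 0, 2) the pool is (4, 2, 4)
  run proc-D (needs (4, 0, 2), free (4, 2, 4)); after release of (1, 1, 1) the pool is (5, 3, 5)
  run proc-A (needs (2, 0, 3), free (5, 3, 5)); after release of (0, 1, 0) the pool is (5, 4, 5)
  run proc-G (needs (1, 3, 3), free (5, 4, 5)); after release of (1, 1, 1) the pool is (6, 5, 6)
  run proc-B (needs (1, 4, 4), free (6, 5, 6)); after release of (0, 1, 0) the pool is (6, 6, 6)


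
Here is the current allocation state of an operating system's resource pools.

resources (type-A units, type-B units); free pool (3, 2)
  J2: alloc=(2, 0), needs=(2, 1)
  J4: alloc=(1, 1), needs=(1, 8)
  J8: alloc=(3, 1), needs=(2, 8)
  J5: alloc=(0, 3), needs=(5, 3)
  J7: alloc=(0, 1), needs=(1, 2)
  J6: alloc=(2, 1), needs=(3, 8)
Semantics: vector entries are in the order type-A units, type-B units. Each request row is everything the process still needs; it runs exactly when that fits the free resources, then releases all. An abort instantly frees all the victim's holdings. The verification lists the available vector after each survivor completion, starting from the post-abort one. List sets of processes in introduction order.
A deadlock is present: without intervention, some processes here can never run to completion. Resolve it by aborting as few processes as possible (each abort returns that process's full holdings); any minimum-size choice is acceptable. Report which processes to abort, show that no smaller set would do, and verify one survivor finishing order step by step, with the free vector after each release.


The answer: abort J4 and J8.
Key observation: J6 had no path to completion before; after the abort of J4 and J8 ((4, 2) returned), step 4 is where it fits.
Minimality, checking each single-abort alternative: J2 alone leaves J4 blocked (short on type-B units); J4 alone leaves J8 blocked (short on type-B units); J8 alone leaves J4 blocked (short on type-B units); J5 alone leaves J4 blocked (short on type-B units); J7 alone leaves J4 blocked (short on type-B units); J6 alone leaves J4 blocked (short on type-B units).
Survivors finish in the order: J2, J5, J7, J6. Walking it through (pool after the aborts first):
  pool = (7, 4)
  run J2 (needs (2, 1), free (7, 4)); after release of (2, 0) the pool is (9, 4)
  run J5 (needs (5, 3), free (9, 4)); after release of (0, 3) the pool is (9, 7)
  run J7 (needs (1, 2), free (9, 7)); after release of (0, 1) the pool is (9, 8)
  run J6 (needs (3, 8), free (9, 8)); after release of (2, 1) the pool is (11, 9)


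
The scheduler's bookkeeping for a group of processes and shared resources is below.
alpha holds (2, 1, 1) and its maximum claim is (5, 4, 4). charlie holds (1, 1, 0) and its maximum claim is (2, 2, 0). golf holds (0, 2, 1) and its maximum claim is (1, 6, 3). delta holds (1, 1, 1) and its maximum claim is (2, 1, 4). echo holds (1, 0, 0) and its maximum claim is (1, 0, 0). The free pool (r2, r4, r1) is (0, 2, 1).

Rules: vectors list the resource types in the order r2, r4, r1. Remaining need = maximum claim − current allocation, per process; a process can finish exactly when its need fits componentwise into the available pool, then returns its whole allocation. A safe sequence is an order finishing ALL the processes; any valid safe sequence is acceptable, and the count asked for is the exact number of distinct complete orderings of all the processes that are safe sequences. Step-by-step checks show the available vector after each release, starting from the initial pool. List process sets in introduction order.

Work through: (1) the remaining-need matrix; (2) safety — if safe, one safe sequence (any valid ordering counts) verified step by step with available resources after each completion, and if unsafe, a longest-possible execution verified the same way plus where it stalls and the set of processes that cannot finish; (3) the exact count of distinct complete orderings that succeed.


(1) Remaining need (order r2, r4, r1):
  alpha: (3, 3, 3)
  charlie: (1, 1, 0)
  golf: (1, 4, 2)
  delta: (1, 0, 3)
  echo: (0, 0, 0)
(2) The state is UNSAFE.
Key observation: even finishing echo, charlie leaves just (2, 3, 1) free — too little r1 for any of the remaining processes.
The run echo, charlie cannot be extended any further. Check, step by step:
  pool = (0, 2, 1)
  run echo (needs (0, 0, 0), free (0, 2, 1)); after release of (1, 0, 0) the pool is (1, 2, 1)
  run charlie (needs (1, 1, 0), free (1, 2, 1)); after release of (1, 1, 0) the pool is (2, 3, 1)
  alpha cannot run: need (3, 3, 3) vs free (2, 3, 1) (insufficient r2 and r1)
  golf cannot run: need (1, 4, 2) vs free (2, 3, 1) (insufficient r4 and r1)
  delta cannot run: need (1, 0, 3) vs free (2, 3, 1) (insufficient r1)
Never able to finish: alpha, golf and delta.
(3) Exactly 0 of the possible complete orderings are safe sequences.


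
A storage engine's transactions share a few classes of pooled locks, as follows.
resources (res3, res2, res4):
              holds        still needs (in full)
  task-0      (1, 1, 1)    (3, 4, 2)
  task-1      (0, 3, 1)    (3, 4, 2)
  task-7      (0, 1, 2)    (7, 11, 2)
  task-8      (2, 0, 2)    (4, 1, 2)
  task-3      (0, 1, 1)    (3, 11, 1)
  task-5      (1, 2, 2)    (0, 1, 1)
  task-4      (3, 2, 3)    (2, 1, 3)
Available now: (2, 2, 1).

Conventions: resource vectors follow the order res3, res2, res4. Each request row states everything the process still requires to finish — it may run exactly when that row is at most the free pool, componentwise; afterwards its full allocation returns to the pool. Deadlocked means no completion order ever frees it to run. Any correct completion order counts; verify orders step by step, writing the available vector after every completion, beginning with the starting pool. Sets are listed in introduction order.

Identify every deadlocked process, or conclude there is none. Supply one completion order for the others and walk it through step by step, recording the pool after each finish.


The deadlocked set is task-7 and task-3.
Key observation: once task-5, task-0, task-8, task-1, task-4 finish, the pool peaks at (9, 10, 10) — and every remaining process still needs more res2 than that.
One completion order for the rest: task-5, task-0, task-8, task-1, task-4. Verifying each step:
  pool = (2, 2, 1)
  task-5: need (0, 1, 1) fits (2, 2, 1); releases (1, 2, 2), pool now (3, 4, 3)
  task-0: need (3, 4, 2) fits (3, 4, 3); releases (1, 1, 1), pool now (4, 5, 4)
  task-8: need (4, 1, 2) fits (4, 5, 4); releases (2, 0, 2), pool now (6, 5, 6)
  task-1: need (3, 4, 2) fits (6, 5, 6); releases (0, 3, 1), pool now (6, 8, 7)
  task-4: need (2, 1, 3) fits (6, 8, 7); releases (3, 2, 3), pool now (9, 10, 10)
None of the blocked processes ever fits:
  task-7 still needs (7, 11, 2) but only (9, 10, 10) is free — short on res2
  task-3 still needs (3, 11, 1) but only (9, 10, 10) is free — short on res2


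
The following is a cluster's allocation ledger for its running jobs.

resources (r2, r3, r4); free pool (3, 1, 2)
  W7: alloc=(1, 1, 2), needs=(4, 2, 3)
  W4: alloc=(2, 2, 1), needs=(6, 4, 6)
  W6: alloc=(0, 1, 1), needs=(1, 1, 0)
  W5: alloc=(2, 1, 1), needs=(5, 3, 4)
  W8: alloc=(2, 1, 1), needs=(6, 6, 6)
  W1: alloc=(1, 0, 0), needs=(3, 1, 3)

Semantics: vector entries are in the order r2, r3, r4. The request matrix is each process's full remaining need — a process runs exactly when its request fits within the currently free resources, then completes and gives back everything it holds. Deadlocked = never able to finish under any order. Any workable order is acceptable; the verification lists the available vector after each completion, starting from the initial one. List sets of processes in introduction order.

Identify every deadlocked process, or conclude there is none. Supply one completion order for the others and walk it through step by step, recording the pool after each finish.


The deadlocked set is empty.
Key observation: the pool covers W6 at once, and every later process fits after earlier releases.
One completion order for the rest: W6, W1, W7, W5, W4, W8. Walking it through:
  pool = (3, 1, 2)
  run W6 (needs (1, 1, 0), free (3, 1, 2)); after release of (0, 1, 1) the pool is (3, 2, 3)
  run W1 (needs (3, 1, 3), free (3, 2, 3)); after release of (1, 0, 0) the pool is (4, 2, 3)
  run W7 (needs (4, 2, 3), free (4, 2, 3)); after release of (1, 1, 2) the pool is (5, 3, 5)
  run W5 (needs (5, 3, 4), free (5, 3, 5)); after release of (2, 1, 1) the pool is (7, 4, 6)
  run W4 (needs (6, 4, 6), free (7, 4, 6)); after release of (2, 2, 1) the pool is (9, 6, 7)
  run W8 (needs (6, 6, 6), free (9, 6, 7)); after release of (2, 1, 1) the pool is (11, 7, 8)


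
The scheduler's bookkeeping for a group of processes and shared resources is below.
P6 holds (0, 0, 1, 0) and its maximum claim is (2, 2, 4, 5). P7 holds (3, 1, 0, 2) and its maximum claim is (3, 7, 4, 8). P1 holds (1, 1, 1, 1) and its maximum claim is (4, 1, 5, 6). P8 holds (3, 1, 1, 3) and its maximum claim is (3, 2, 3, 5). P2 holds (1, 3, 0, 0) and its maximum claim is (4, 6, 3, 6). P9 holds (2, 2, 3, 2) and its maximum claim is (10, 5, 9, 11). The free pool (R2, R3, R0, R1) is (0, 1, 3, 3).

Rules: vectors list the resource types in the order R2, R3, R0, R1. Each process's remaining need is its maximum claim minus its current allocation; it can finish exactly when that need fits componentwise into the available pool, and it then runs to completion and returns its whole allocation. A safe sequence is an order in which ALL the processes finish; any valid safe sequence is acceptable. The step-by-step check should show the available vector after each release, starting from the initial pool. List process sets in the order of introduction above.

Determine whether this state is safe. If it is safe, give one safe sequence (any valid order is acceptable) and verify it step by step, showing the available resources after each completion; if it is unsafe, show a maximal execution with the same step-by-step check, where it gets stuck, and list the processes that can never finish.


The state is SAFE; one workable sequence: P8, P1, P6, P2, P7, P9.
Key observation: P8 is the earliest step where a requested resource binds exactly: need (0, 1, 2, 2), pool (0, 1, 3, 3) at its turn.
Check, step by step:
  pool = (0, 1, 3, 3)
  run P8 (needs (0, 1, 2, 2), free (0, 1, 3, 3)); after release of (3, 1, 1, 3) the pool is (3, 2, 4, 6)
  run P1 (needs (3, 0, 4, 5), free (3, 2, 4, 6)); after release of (1, 1, 1, 1) the pool is (4, 3, 5, 7)
  run P6 (needs (2, 2, 3, 5), free (4, 3, 5, 7)); after release of (0, 0, 1, 0) the pool is (4, 3, 6, 7)
  run P2 (needs (3, 3, 3, 6), free (4, 3, 6, 7)); after release of (1, 3, 0, 0) the pool is (5, 6, 6, 7)
  run P7 (needs (0, 6, 4, 6), free (5, 6, 6, 7)); after release of (3, 1, 0, 2) the pool is (8, 7, 6, 9)
  run P9 (needs (8, 3, 6, 9), free (8, 7, 6, 9)); after release of (2, 2, 3, 2) the pool is (10, 9, 9, 11)


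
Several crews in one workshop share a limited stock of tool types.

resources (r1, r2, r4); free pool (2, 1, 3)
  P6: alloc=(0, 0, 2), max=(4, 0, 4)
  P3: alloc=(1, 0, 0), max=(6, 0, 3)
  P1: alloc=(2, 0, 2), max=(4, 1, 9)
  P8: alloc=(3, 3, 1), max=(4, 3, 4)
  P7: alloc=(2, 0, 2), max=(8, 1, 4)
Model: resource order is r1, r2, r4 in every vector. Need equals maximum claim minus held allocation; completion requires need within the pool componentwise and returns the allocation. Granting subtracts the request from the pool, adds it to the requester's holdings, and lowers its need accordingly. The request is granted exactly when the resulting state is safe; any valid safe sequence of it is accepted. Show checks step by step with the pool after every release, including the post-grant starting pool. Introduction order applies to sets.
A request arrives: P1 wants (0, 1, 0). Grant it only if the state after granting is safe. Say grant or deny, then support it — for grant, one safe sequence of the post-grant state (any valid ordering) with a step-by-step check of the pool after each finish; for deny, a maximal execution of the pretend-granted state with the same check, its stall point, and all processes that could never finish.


GRANT: granting preserves safety; a valid post-grant sequence is P8, P6, P3, P7, P1.
Key observation: post-grant, (2, 0, 3) remains, and an order beginning with P8 completes everyone.
Step-by-step check of the post-grant state:
  pool = (2, 0, 3)
  run P8 (needs (1, 0, 3), free (2, 0, 3)); after release of (3, 3, 1) the pool is (5, 3, 4)
  run P6 (needs (4, 0, 2), free (5, 3, 4)); after release of (0, 0, 2) the pool is (5, 3, 6)
  run P3 (needs (5, 0, 3), free (5, 3, 6)); after release of (1, 0, 0) the pool is (6, 3, 6)
  run P7 (needs (6, 1, 2), free (6, 3, 6)); after release of (2, 0, 2) the pool is (8, 3, 8)
  run P1 (needs (2, 0, 7), free (8, 3, 8)); after release of (2, 1, 2) the pool is (10, 4, 10)


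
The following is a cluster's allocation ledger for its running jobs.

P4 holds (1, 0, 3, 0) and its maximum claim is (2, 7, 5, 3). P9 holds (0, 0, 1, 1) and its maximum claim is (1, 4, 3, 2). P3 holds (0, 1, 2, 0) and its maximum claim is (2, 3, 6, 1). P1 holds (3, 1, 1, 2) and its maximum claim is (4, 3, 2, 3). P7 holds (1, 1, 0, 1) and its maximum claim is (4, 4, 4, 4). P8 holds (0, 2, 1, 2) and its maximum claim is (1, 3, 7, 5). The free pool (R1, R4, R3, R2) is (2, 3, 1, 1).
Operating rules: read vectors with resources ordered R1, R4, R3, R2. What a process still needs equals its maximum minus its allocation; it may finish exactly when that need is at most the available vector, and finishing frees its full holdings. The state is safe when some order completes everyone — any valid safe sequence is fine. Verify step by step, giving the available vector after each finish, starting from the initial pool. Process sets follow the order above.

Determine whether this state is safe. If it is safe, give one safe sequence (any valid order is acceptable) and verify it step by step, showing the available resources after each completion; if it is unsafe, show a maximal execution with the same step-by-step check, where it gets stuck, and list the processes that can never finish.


UNSAFE — no complete ordering exists.
Key observation: after P1, P9 the pool peaks at (5, 4, 3, 4), and each blocked process is short somewhere: P4 on R4; P3 on R3; P7 on R3; P8 on R3.
Going as far as possible: P1, P9; after that, nothing fits. Step-by-step check:
  pool = (2, 3, 1, 1)
  P1: need (1, 2, 1, 1) fits (2, 3, 1, 1); releases (3, 1, 1, 2), pool now (5, 4, 2, 3)
  P9: need (1, 4, 2, 1) fits (5, 4, 2, 3); releases (0, 0, 1, 1), pool now (5, 4, 3, 4)
  blocked: P4 wants (1, 7, 2, 3), pool (5, 4, 3, 4) — not enough R4
  blocked: P3 wants (2, 2, 4, 1), pool (5, 4, 3, 4) — not enough R3
  blocked: P7 wants (3, 3, 4, 3), pool (5, 4, 3, 4) — not enough R3
  blocked: P8 wants (1, 1, 6, 3), pool (5, 4, 3, 4) — not enough R3
Never able to finish: P4, P3, P7 and P8.


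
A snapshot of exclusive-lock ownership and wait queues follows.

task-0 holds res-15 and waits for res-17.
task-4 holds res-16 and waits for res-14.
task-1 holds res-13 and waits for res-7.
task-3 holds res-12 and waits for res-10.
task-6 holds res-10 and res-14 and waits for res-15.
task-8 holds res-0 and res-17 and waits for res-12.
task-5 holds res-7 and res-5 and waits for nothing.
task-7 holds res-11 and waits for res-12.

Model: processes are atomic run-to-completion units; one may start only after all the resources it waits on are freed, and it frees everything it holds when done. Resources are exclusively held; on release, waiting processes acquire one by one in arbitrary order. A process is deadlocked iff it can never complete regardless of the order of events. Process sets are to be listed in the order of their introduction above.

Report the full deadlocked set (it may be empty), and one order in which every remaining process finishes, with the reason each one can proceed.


The deadlocked set is task-0, task-4, task-3, task-6, task-8 and task-7.
Key observation: the loop task-0 -> task-8 -> task-3 -> task-6 -> task-0 blocks itself forever; task-4 and task-7 wait into the deadlock from upstream.
The rest can finish in the order task-5, task-1.
Walking it through:
  run task-5 (it waits on nothing); releases res-7 and res-5
  run task-1 (all its waits — res-7 — are resolved); releases res-13


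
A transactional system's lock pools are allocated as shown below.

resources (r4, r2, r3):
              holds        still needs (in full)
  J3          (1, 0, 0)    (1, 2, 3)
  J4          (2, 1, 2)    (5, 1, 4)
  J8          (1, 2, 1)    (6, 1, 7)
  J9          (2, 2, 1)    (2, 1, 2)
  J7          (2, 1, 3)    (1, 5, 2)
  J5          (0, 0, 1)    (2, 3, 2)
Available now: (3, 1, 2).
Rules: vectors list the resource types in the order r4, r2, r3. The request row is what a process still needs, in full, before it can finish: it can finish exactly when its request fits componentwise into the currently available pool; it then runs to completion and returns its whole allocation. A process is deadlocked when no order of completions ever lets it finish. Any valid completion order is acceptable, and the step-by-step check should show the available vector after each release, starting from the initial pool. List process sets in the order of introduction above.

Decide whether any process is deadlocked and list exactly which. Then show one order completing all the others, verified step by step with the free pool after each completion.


The deadlocked set is J8 and J7.
Key observation: after J9, J5, J4, J3 the pool peaks at (8, 4, 6), and each blocked process is short somewhere: J8 on r3; J7 on r2.
A valid finishing order for the others: J9, J5, J4, J3. Verifying each step:
  pool = (3, 1, 2)
  J9 needs (2, 1, 2) <= (3, 1, 2) -> finishes; pool += (2, 2, 1) = (5, 3, 3)
  J5 needs (2, 3, 2) <= (5, 3, 3) -> finishes; pool += (0, 0, 1) = (5, 3, 4)
  J4 needs (5, 1, 4) <= (5, 3, 4) -> finishes; pool += (2, 1, 2) = (7, 4, 6)
  J3 needs (1, 2, 3) <= (7, 4, 6) -> finishes; pool += (1, 0, 0) = (8, 4, 6)
The stuck group stays short no matter what:
  blocked: J8 wants (6, 1, 7), pool (8, 4, 6) — not enough r3
  blocked: J7 wants (1, 5, 2), pool (8, 4, 6) — not enough r2


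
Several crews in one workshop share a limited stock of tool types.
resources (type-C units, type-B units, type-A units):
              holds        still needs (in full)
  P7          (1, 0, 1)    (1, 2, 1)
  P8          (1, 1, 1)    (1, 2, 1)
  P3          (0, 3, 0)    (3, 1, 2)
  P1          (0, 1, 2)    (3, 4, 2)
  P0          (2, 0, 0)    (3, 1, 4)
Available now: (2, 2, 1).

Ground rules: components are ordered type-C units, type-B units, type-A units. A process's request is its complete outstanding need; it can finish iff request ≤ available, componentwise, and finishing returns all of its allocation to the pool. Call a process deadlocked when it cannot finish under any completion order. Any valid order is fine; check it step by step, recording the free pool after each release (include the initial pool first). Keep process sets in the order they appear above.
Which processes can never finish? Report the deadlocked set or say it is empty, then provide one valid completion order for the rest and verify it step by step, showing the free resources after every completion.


Nothing here is deadlocked.
Key observation: there is always a runnable process — P7 first — so the state unwinds completely.
A valid finishing order for the others: P7, P3, P1, P8, P0. Check, step by step:
  pool = (2, 2, 1)
  P7 needs (1, 2, 1) <= (2, 2, 1) -> finishes; pool += (1, 0, 1) = (3, 2, 2)
  P3 needs (3, 1, 2) <= (3, 2, 2) -> finishes; pool += (0, 3, 0) = (3, 5, 2)
  P1 needs (3, 4, 2) <= (3, 5, 2) -> finishes; pool += (0, 1, 2) = (3, 6, 4)
  P8 needs (1, 2, 1) <= (3, 6, 4) -> finishes; pool += (1, 1, 1) = (4, 7, 5)
  P0 needs (3, 1, 4) <= (4, 7, 5) -> finishes; pool += (2, 0, 0) = (6, 7, 5)


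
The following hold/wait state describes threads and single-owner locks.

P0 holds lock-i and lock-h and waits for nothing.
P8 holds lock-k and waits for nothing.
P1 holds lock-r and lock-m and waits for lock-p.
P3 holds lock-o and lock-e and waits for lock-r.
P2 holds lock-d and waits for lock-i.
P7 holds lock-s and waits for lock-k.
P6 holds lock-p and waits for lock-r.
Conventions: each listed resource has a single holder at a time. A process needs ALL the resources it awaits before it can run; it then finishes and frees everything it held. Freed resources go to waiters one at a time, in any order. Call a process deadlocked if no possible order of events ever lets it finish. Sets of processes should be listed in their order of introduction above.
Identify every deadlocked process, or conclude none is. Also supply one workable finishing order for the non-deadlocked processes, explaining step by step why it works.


The deadlocked set is P1, P3 and P6.
Key observation: the wait chain closes on itself along P1 -> P6 -> P1; P3 waits into the deadlock from upstream.
The rest can finish in the order P8, P0, P7, P2.
Verifying each step:
  P8: no waits; runs immediately, freeing lock-k
  P0: no waits; runs immediately, freeing lock-i and lock-h
  run P7 (all its waits — lock-k — are resolved); releases lock-s
  run P2 (all its waits — lock-i — are resolved); releases lock-d


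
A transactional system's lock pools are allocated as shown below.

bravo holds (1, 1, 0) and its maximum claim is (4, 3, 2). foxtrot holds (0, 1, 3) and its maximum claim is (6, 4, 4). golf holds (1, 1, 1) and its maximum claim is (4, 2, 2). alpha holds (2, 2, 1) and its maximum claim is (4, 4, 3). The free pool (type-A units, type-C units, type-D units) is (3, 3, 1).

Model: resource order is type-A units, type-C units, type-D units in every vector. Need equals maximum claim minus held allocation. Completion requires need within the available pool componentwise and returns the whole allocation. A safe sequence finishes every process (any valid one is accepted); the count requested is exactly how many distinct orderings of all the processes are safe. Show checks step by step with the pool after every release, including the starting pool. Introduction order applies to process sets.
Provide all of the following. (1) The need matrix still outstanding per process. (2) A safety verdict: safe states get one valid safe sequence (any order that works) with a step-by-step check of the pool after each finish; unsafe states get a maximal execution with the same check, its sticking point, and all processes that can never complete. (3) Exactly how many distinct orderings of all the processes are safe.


(1) Need matrix, components ordered type-A units, type-C units, type-D units:
  bravo: (3, 2, 2)
  foxtrot: (6, 3, 1)
  golf: (3, 1, 1)
  alpha: (2, 2, 2)
(2) SAFE — a valid safe sequence is golf, bravo, alpha, foxtrot.
Key observation: at golf the run first touches a limit — (3, 1, 1) against (3, 3, 1), exact on a resource it actually requests.
Verifying each step:
  pool = (3, 3, 1)
  run golf (needs (3, 1, 1), free (3, 3, 1)); after release of (1, 1, 1) the pool is (4, 4, 2)
  run bravo (needs (3, 2, 2), free (4, 4, 2)); after release of (1, 1, 0) the pool is (5, 5, 2)
  run alpha (needs (2, 2, 2), free (5, 5, 2)); after release of (2, 2, 1) the pool is (7, 7, 3)
  run foxtrot (needs (6, 3, 1), free (7, 7, 3)); after release of (0, 1, 3) the pool is (7, 8, 6)
(3) Exactly 3 of the possible complete orderings are safe sequences.


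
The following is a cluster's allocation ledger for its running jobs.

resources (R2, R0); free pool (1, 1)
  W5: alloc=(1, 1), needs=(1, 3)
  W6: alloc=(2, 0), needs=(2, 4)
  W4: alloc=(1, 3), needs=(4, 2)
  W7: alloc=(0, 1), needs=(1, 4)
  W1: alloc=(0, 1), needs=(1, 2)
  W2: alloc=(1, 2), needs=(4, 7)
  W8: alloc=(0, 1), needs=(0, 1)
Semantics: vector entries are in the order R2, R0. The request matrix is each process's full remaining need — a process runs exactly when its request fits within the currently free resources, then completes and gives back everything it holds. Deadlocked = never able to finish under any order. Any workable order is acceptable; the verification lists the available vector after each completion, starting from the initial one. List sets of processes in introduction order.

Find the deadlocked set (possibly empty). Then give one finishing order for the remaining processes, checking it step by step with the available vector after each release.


No process is deadlocked.
Key observation: the pool covers W8 at once, and every later process fits after earlier releases.
One completion order for the rest: W8, W1, W5, W6, W7, W4, W2. Walking it through:
  pool = (1, 1)
  W8 needs (0, 1) <= (1, 1) -> finishes; pool += (0, 1) = (1, 2)
  W1 needs (1, 2) <= (1, 2) -> finishes; pool += (0, 1) = (1, 3)
  W5 needs (1, 3) <= (1, 3) -> finishes; pool += (1, 1) = (2, 4)
  W6 needs (2, 4) <= (2, 4) -> finishes; pool += (2, 0) = (4, 4)
  W7 needs (1, 4) <= (4, 4) -> finishes; pool += (0, 1) = (4, 5)
  W4 needs (4, 2) <= (4, 5) -> finishes; pool += (1, 3) = (5, 8)
  W2 needs (4, 7) <= (5, 8) -> finishes; pool += (1, 2) = (6, 10)


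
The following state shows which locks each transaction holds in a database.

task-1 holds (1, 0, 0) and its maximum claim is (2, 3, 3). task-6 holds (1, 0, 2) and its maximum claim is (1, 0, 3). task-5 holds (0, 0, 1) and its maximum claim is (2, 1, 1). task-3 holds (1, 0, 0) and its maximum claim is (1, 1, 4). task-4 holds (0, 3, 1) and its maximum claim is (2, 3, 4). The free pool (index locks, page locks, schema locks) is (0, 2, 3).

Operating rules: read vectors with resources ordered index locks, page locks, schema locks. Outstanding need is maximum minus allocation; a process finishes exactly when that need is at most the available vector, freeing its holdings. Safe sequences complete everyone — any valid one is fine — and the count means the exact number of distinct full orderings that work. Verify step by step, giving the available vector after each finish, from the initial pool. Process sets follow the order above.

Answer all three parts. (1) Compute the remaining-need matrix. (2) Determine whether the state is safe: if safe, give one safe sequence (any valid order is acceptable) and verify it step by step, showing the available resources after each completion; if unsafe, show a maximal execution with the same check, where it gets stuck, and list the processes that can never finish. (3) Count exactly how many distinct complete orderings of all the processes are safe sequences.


(1) Need matrix, components ordered index locks, page locks, schema locks:
  task-1: (1, 3, 3)
  task-6: (0, 0, 1)
  task-5: (2, 1, 0)
  task-3: (0, 1, 4)
  task-4: (2, 0, 3)
(2) SAFE — a valid safe sequence is task-6, task-3, task-4, task-5, task-1.
Key observation: the first exact fit in this order is task-4 — it needs (2, 0, 3) with (2, 2, 5) free, meeting a requested resource to the last unit.
Step-by-step check:
  pool = (0, 2, 3)
  task-6: need (0, 0, 1) fits (0, 2, 3); releases (1, 0, 2), pool now (1, 2, 5)
  task-3: need (0, 1, 4) fits (1, 2, 5); releases (1, 0, 0), pool now (2, 2, 5)
  task-4: need (2, 0, 3) fits (2, 2, 5); releases (0, 3, 1), pool now (2, 5, 6)
  task-5: need (2, 1, 0) fits (2, 5, 6); releases (0, 0, 1), pool now (2, 5, 7)
  task-1: need (1, 3, 3) fits (2, 5, 7); releases (1, 0, 0), pool now (3, 5, 7)
(3) The exact count: 3 of the possible complete orderings are safe sequences.


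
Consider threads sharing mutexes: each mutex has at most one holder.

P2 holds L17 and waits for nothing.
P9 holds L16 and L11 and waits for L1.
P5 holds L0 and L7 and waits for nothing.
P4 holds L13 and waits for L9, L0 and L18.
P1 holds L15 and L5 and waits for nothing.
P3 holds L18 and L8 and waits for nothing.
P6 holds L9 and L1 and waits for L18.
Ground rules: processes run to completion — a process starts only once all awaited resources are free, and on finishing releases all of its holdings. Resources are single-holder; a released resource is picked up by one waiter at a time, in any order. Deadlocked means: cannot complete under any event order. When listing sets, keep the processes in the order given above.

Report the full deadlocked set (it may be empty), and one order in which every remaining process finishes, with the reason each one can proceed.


Nothing here is deadlocked.
Key observation: there is no circular wait here — follow any chain and it reaches a process that is free to run now.
One completion order for the rest: P3, P6, P2, P1, P5, P4, P9.
Walking it through:
  run P3 (it waits on nothing); releases L18 and L8
  run P6 (all its waits — L18 — are resolved); releases L9 and L1
  run P2 (it waits on nothing); releases L17
  run P1 (it waits on nothing); releases L15 and L5
  run P5 (it waits on nothing); releases L0 and L7
  run P4 (all its waits — L9, L0 and L18 — are resolved); releases L13
  run P9 (all its waits — L1 — are resolved); releases L16 and L11


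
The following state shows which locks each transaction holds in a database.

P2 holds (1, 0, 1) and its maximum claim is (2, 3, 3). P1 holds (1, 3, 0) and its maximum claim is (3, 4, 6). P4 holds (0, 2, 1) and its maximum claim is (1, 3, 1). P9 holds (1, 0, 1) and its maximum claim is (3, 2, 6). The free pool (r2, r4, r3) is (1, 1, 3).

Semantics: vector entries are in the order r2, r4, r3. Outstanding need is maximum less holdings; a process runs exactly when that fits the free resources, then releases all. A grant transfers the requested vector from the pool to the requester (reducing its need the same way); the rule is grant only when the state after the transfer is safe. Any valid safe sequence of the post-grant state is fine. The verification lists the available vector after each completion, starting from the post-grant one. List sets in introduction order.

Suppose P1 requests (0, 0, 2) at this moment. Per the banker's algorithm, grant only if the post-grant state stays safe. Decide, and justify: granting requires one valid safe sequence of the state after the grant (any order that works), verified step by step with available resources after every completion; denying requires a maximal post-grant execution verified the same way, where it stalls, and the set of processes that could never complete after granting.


DENY. Granting would leave the state unsafe.
Key observation: the wall is r3: completing P4, P2 brings the pool only to (2, 3, 3), and all the rest need more.
Pretend the grant happened; the run P4, P2 goes as far as possible. Verifying each step:
  pool = (1, 1, 1)
  P4 needs (1, 1, 0) <= (1, 1, 1) -> finishes; pool += (0, 2, 1) = (1, 3, 2)
  P2 needs (1, 3, 2) <= (1, 3, 2) -> finishes; pool += (1, 0, 1) = (2, 3, 3)
  P1 cannot run: need (2, 1, 4) vs free (2, 3, 3) (insufficient r3)
  P9 cannot run: need (2, 2, 5) vs free (2, 3, 3) (insufficient r3)
Post-grant, the permanently blocked set is P1 and P9.


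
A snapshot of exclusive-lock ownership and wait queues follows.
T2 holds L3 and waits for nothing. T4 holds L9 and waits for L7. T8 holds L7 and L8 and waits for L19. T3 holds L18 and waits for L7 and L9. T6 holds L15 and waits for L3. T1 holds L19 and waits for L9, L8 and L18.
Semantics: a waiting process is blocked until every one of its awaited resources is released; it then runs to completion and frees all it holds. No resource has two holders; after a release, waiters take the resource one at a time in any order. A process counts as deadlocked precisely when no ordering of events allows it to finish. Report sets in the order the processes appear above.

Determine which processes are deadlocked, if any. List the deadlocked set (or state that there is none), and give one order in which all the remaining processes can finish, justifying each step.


Deadlocked: T4, T8, T3 and T1.
Key observation: T4 -> T8 -> T1 -> T4 is a circular wait — nothing in it can go first; T3 is caught in further circular waits.
The rest can finish in the order T2, T6.
Check, step by step:
  T2: no waits; runs immediately, freeing L3
  run T6 (all its waits — L3 — are resolved); releases L15


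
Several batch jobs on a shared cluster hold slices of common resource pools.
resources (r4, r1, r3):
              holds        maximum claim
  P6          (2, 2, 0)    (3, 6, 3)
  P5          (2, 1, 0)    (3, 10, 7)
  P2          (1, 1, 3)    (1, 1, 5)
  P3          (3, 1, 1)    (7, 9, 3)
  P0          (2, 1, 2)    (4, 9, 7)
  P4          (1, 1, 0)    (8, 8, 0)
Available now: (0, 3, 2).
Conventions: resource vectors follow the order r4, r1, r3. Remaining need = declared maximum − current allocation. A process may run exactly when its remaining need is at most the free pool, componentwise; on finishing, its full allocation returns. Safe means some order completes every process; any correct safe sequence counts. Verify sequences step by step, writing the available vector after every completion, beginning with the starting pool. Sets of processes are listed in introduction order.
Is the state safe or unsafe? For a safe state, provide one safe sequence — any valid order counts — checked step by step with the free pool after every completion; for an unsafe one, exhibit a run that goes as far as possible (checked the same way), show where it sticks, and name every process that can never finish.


UNSAFE — no complete ordering exists.
Key observation: the pool after P2, P6 is (3, 6, 5); every surviving request exceeds it in r1, so progress ends there.
A maximal execution: P2, P6 — then nothing else fits. Step-by-step check:
  pool = (0, 3, 2)
  P2: need (0, 0, 2) fits (0, 3, 2); releases (1, 1, 3), pool now (1, 4, 5)
  P6: need (1, 4, 3) fits (1, 4, 5); releases (2, 2, 0), pool now (3, 6, 5)
  blocked: P5 wants (1, 9, 7), pool (3, 6, 5) — not enough r1 and r3
  blocked: P3 wants (4, 8, 2), pool (3, 6, 5) — not enough r4 and r1
  blocked: P0 wants (2, 8, 5), pool (3, 6, 5) — not enough r1
  blocked: P4 wants (7, 7, 0), pool (3, 6, 5) — not enough r4 and r1
Never able to finish: P5, P3, P0 and P4.
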